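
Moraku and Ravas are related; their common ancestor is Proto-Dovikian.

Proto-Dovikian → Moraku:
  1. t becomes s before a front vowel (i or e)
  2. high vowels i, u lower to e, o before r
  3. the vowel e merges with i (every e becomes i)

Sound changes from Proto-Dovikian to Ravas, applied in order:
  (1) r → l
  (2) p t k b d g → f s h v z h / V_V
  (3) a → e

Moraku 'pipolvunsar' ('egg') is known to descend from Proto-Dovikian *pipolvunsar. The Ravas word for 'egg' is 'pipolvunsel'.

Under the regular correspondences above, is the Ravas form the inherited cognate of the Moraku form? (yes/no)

Derive the expected Ravas reflex of *pipolvunsar:
Ravas: *pipolvunsar > pipolvunsal > pifolvunsal > pifolvunsel  (by unconditioned shift, intervocalic lenition, vowel merger)
The regular Ravas reflex would be 'pifolvunsel', but the attested form is 'pipolvunsel'. The correspondence is irregular, so they are not cognates (the Ravas form has a different source).

no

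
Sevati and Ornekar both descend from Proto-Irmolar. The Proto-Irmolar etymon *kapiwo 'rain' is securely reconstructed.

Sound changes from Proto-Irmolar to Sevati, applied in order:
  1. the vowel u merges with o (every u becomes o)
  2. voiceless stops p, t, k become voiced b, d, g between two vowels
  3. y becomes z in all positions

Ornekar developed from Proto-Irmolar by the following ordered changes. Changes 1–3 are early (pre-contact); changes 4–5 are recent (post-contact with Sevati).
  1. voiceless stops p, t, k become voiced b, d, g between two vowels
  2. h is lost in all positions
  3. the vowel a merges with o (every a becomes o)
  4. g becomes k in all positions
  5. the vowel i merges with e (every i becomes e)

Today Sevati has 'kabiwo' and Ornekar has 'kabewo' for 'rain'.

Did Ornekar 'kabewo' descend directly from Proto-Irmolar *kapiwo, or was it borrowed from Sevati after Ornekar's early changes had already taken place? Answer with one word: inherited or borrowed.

If inherited, *kapiwo would pass through all of Ornekar's changes:
Ornekar: start from *kapiwo.
  rule 1 (intervocalic voicing): kapiwo → kabiwo
  rule 2: no change — kabiwo
  rule 3 (vowel merger): kabiwo → kobiwo
  rule 4: no change — kobiwo
  rule 5 (vowel merger): kobiwo → kobewo
  ⇒ Ornekar kobewo
If borrowed from Sevati 'kabiwo' after the early changes, it would undergo only the recent ones:
  rule 4 (unconditioned shift): no change (kabiwo)
  rule 5 (vowel merger): kabiwo → kabewo
  ⇒ as a loan: kabewo
Ornekar 'kabewo' matches the loan outcome 'kabewo', not the inherited 'kobewo' — it skipped the early Ornekar changes, so it was borrowed from Sevati.

borrowed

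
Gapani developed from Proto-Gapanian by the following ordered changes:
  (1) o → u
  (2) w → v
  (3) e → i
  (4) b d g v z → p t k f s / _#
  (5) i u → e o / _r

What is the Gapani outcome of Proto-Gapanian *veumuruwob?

viumoruvup

Gapani: *veumuruwob > veumuruwub > veumuruvub > viumuruvub > viumuruvup > viumoruvup  (by vowel merger, unconditioned shift, vowel merger, final devoicing, pre-rhotic lowering)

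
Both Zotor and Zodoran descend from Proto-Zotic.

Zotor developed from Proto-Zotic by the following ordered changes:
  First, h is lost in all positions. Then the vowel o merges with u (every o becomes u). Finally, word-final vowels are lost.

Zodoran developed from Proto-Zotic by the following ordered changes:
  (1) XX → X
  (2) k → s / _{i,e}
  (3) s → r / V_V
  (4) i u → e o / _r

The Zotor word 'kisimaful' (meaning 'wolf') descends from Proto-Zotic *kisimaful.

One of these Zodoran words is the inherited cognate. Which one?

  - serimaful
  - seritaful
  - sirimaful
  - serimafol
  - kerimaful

Zodoran: start from *kisimaful.
  rule 1: no change — kisimaful
  rule 2 (palatalisation): kisimaful → sisimaful
  rule 3 (rhotacism): sisimaful → sirimaful
  rule 4 (pre-rhotic lowering): sirimaful → serimaful
  ⇒ Zodoran serimaful
The other candidates each miss or misapply at least one Zodoran change.

serimaful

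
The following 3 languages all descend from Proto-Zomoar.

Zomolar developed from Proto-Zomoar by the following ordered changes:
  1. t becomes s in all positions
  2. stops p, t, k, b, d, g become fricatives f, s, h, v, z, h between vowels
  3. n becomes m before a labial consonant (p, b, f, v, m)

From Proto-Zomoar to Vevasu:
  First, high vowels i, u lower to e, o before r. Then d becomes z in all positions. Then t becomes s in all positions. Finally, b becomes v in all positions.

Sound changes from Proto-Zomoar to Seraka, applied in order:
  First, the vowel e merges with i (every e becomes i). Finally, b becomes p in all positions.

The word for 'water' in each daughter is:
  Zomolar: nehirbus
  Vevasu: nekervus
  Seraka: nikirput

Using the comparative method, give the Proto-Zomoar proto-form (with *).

Position 8: Zomolar has s, Vevasu has s, Seraka has t. Seraka preserves t here (none of its changes turn any other segment into t), so the proto-segment is *t.
Position 2: Zomolar has e, Vevasu has e, Seraka has i. Zomolar preserves e here (none of its changes turn any other segment into e), so the proto-segment is *e.
Continuing position by position gives *nekirbut; check it forward:
Zomolar: *nekirbut > nekirbus > nehirbus  (by unconditioned shift, intervocalic lenition)
Vevasu: *nekirbut
  nekirbut → nekerbut   [pre-rhotic lowering]
  nekerbut (rule 2 does not apply)
  nekerbut → nekerbus   [unconditioned shift]
  nekerbus → nekervus   [unconditioned shift]
  giving Vevasu nekervus.
Seraka: *nekirbut > nikirbut > nikirput  (by vowel merger, unconditioned shift)
Only *nekirbut yields all of Zomolar nehirbus, Vevasu nekervus, Seraka nikirput.

*nekirbut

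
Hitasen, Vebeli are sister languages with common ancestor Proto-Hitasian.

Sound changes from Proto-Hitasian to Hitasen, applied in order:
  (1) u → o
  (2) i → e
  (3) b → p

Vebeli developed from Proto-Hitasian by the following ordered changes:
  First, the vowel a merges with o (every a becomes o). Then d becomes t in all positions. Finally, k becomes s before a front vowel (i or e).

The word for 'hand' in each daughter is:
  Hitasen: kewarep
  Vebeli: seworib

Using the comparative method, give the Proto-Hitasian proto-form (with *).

Position 7: Hitasen has p, Vebeli has b. Vebeli preserves b here (none of its changes turn any other segment into b), so the proto-segment is *b.
Position 6: Hitasen has e, Vebeli has i. Vebeli preserves i here (none of its changes turn any other segment into i), so the proto-segment is *i.
Position 4: Hitasen has a, Vebeli has o. Hitasen preserves a here (none of its changes turn any other segment into a), so the proto-segment is *a.
Verify the candidate proto-form against each daughter:
Hitasen: *kewarib
  kewarib (rule 1 does not apply)
  kewarib → kewareb   [vowel merger]
  kewareb → kewarep   [unconditioned shift]
  giving Hitasen kewarep.
Vebeli: *kewarib > keworib > seworib  (by vowel merger, palatalisation)
No other proto-form is consistent with every reflex, so the reconstruction is *kewarib.

*kewarib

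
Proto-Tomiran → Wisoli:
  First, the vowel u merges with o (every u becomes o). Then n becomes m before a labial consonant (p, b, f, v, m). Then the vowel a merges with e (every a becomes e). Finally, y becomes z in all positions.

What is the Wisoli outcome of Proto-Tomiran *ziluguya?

zilogoze

Wisoli: *ziluguya
  ziluguya → zilogoya   [vowel merger]
  zilogoya (rule 2 does not apply)
  zilogoya → zilogoye   [vowel merger]
  zilogoye → zilogoze   [unconditioned shift]
  giving Wisoli zilogoze.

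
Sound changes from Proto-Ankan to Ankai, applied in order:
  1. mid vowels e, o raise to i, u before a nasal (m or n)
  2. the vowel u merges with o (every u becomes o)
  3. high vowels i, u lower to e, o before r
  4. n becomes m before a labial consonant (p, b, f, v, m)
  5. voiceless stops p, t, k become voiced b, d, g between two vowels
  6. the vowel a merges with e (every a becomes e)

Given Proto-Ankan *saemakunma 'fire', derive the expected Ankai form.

seimegomme

Ankai: *saemakunma > saimakunma > saimakonma > saimakomma > saimagomma > seimegomme  (by pre-nasal raising, vowel merger, nasal place assimilation, intervocalic voicing, vowel merger)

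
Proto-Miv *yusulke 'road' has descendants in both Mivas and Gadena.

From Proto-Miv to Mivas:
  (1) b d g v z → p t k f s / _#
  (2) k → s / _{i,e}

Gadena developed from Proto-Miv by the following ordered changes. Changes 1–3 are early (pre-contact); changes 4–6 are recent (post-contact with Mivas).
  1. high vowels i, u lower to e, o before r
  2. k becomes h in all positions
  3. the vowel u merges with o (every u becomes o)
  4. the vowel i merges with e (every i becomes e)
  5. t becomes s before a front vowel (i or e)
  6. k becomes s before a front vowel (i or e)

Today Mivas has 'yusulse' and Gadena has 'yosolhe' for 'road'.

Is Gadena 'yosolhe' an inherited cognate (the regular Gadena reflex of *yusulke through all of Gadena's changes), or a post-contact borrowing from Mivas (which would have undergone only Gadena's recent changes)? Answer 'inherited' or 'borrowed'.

If inherited, *yusulke would pass through all of Gadena's changes:
Gadena: start from *yusulke.
  rule 1: no change — yusulke
  rule 2 (unconditioned shift): yusulke → yusulhe
  rule 3 (vowel merger): yusulhe → yosolhe
  rule 4: no change — yosolhe
  rule 5: no change — yosolhe
  rule 6: no change — yosolhe
  ⇒ Gadena yosolhe
If borrowed from Mivas 'yusulse' after the early changes, it would undergo only the recent ones:
  rule 4 (vowel merger): no change (yusulse)
  rule 5 (palatalisation): no change (yusulse)
  rule 6 (palatalisation): no change (yusulse)
  ⇒ as a loan: yusulse
Gadena 'yosolhe' matches the inherited outcome exactly, so it is an inherited cognate, not a loan.

inherited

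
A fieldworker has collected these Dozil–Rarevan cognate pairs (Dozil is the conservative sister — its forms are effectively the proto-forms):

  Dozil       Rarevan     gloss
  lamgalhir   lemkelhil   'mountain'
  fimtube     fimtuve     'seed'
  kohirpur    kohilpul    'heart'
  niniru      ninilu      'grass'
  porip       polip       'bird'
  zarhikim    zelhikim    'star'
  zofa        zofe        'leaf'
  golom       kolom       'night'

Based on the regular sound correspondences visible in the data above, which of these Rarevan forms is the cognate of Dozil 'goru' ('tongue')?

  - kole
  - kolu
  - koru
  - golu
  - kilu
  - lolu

golom ~ kolom — Dozil g corresponds to Rarevan k word-initially before a back vowel.
niniru ~ ninilu — Dozil r corresponds to Rarevan l between vowels (before a back vowel).
Applying these to Dozil 'goru':
  goru → koru   (g→k word-initially before a back vowel)
  koru → kolu   (r→l between vowels (before a back vowel))
So the Rarevan cognate is 'kolu'.

kolu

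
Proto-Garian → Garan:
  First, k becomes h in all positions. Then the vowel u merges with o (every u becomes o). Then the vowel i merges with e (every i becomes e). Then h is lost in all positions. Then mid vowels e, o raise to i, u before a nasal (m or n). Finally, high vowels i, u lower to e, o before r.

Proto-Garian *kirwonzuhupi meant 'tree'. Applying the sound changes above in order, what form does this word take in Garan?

Garan: *kirwonzuhupi > hirwonzuhupi > hirwonzohopi > herwonzohope > erwonzoope > erwunzoope  (by unconditioned shift, vowel merger, vowel merger, h-loss, pre-nasal raising)

erwunzoope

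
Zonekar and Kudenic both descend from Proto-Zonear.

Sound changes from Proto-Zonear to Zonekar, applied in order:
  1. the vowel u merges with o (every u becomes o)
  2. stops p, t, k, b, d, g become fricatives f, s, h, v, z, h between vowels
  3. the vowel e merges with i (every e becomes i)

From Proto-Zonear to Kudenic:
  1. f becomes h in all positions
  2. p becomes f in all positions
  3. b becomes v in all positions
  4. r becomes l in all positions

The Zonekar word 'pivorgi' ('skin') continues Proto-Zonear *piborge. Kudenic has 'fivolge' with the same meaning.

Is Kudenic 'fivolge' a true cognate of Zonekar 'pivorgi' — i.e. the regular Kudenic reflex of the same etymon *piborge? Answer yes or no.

yes

Derive the expected Kudenic reflex of *piborge:
Kudenic: start from *piborge.
  rule 1: no change — piborge
  rule 2 (unconditioned shift): piborge → fiborge
  rule 3 (unconditioned shift): fiborge → fivorge
  rule 4 (unconditioned shift): fivorge → fivolge
  ⇒ Kudenic fivolge
Kudenic 'fivolge' matches the regular reflex exactly, so the pair is cognate.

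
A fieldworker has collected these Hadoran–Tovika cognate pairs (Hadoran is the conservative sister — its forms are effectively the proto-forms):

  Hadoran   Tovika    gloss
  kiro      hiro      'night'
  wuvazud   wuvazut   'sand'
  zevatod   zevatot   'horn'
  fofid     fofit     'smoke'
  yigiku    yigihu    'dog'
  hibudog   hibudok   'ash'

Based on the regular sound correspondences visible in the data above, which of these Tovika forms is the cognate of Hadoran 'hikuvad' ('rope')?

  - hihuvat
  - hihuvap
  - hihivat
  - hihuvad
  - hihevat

hihuvat

yigiku ~ yigihu — Hadoran k corresponds to Tovika h between vowels (before a back vowel).
wuvazud ~ wuvazut, zevatod ~ zevatot — Hadoran d corresponds to Tovika t word-finally.
Applying these to Hadoran 'hikuvad':
  hikuvad → hihuvad   (k→h between vowels (before a back vowel))
  hihuvad → hihuvat   (d→t word-finally)
So the Tovika cognate is 'hihuvat'.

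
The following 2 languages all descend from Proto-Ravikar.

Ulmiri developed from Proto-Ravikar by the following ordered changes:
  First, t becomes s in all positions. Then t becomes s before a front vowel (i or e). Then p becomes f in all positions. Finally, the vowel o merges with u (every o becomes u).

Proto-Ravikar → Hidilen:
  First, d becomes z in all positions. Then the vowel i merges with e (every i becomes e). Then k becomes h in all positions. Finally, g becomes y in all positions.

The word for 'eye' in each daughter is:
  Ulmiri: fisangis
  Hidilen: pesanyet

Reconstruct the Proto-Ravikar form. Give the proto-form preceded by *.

Position 1: Ulmiri has f, Hidilen has p. Hidilen preserves p here (none of its changes turn any other segment into p), so the proto-segment is *p.
Position 2: Ulmiri has i, Hidilen has e. Ulmiri preserves i here (none of its changes turn any other segment into i), so the proto-segment is *i.
Verify the candidate proto-form against each daughter:
Ulmiri: *pisangit > pisangis > fisangis  (by unconditioned shift, unconditioned shift)
Hidilen: *pisangit
  pisangit (rule 1 does not apply)
  pisangit → pesanget   [vowel merger]
  pesanget (rule 3 does not apply)
  pesanget → pesanyet   [unconditioned shift]
  giving Hidilen pesanyet.
Only *pisangit yields all of Ulmiri fisangis, Hidilen pesanyet.

*pisangit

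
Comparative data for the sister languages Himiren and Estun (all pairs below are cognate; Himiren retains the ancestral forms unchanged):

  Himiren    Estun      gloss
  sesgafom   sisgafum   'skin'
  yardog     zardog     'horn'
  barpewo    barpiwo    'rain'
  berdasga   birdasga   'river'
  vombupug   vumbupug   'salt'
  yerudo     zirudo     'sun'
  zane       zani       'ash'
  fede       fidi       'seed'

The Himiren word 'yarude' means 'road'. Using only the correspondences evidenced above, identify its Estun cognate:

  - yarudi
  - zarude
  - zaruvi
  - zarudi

yardog ~ zardog — Himiren y corresponds to Estun z word-initially before a back vowel.
zane ~ zani, fede ~ fidi — Himiren e corresponds to Estun i word-finally.
Applying these to Himiren 'yarude':
  yarude → zarude   (y→z word-initially before a back vowel)
  zarude → zarudi   (e→i word-finally)
So the Estun cognate is 'zarudi'.

zarudi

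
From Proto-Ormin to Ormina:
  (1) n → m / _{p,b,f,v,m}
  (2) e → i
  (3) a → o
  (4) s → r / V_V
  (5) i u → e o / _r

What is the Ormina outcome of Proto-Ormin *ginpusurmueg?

Ormina: start from *ginpusurmueg.
  rule 1 (nasal place assimilation): ginpusurmueg → gimpusurmueg
  rule 2 (vowel merger): gimpusurmueg → gimpusurmuig
  rule 3: no change — gimpusurmuig
  rule 4 (rhotacism): gimpusurmuig → gimpururmuig
  rule 5 (pre-rhotic lowering): gimpururmuig → gimporormuig
  ⇒ Ormina gimporormuig

gimporormuig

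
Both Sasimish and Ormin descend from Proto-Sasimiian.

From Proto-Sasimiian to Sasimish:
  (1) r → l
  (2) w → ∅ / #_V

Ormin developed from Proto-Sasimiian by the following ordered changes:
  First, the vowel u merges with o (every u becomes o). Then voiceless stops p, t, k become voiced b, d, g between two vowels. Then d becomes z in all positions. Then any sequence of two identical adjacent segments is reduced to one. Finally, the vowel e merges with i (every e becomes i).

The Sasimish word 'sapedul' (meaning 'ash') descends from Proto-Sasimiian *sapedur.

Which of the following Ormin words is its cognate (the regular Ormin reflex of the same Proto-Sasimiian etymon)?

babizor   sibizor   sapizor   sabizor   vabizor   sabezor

sabizor

Ormin: *sapedur > sapedor > sabedor > sabezor > sabizor  (by vowel merger, intervocalic voicing, unconditioned shift, vowel merger)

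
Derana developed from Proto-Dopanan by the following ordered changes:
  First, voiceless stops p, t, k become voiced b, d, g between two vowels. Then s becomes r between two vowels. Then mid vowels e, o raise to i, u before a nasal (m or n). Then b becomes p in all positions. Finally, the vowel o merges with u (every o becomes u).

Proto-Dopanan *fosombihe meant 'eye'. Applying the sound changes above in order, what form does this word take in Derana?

Derana: *fosombihe
  fosombihe (rule 1 does not apply)
  fosombihe → forombihe   [rhotacism]
  forombihe → forumbihe   [pre-nasal raising]
  forumbihe → forumpihe   [unconditioned shift]
  forumpihe → furumpihe   [vowel merger]
  giving Derana furumpihe.

furumpihe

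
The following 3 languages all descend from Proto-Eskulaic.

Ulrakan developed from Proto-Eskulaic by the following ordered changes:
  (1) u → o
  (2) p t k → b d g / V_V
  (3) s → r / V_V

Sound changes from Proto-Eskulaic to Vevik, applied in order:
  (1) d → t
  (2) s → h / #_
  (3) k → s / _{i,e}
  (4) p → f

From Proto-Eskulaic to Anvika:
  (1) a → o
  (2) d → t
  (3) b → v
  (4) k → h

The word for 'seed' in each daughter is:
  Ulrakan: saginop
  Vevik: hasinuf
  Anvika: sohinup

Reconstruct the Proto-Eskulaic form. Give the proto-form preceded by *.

Position 2: Ulrakan has a, Vevik has a, Anvika has o. Ulrakan preserves a here (none of its changes turn any other segment into a), so the proto-segment is *a.
Position 3: Ulrakan has g, Vevik has s, Anvika has h. Taking the neighbouring segments as reconstructed: Ulrakan g could go back to *k or *g; Vevik s could go back to *k or *s; Anvika h could go back to *k or *h — the one source consistent with every daughter is *k.
Continuing position by position gives *sakinup; check it forward:
Ulrakan: *sakinup
  sakinup → sakinop   [vowel merger]
  sakinop → saginop   [intervocalic voicing]
  saginop (rule 3 does not apply)
  giving Ulrakan saginop.
Vevik: *sakinup
  sakinup (rule 1 does not apply)
  sakinup → hakinup   [debuccalisation]
  hakinup → hasinup   [palatalisation]
  hasinup → hasinuf   [unconditioned shift]
  giving Vevik hasinuf.
Anvika: *sakinup
  sakinup → sokinup   [vowel merger]
  sokinup (rule 2 does not apply)
  sokinup (rule 3 does not apply)
  sokinup → sohinup   [unconditioned shift]
  giving Anvika sohinup.
No other proto-form is consistent with every reflex, so the reconstruction is *sakinup.

*sakinup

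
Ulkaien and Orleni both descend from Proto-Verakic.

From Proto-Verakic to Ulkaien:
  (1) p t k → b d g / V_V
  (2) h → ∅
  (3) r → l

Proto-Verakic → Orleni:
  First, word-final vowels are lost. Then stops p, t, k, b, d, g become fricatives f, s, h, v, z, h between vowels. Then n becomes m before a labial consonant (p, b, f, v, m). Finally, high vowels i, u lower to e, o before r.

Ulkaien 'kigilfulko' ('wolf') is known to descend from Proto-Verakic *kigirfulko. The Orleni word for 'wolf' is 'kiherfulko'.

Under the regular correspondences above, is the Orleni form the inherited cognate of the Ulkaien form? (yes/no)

no

Derive the expected Orleni reflex of *kigirfulko:
Orleni: *kigirfulko > kigirfulk > kihirfulk > kiherfulk  (by apocope, intervocalic lenition, pre-rhotic lowering)
The regular Orleni reflex would be 'kiherfulk', but the attested form is 'kiherfulko'. The correspondence is irregular, so they are not cognates (the Orleni form has a different source).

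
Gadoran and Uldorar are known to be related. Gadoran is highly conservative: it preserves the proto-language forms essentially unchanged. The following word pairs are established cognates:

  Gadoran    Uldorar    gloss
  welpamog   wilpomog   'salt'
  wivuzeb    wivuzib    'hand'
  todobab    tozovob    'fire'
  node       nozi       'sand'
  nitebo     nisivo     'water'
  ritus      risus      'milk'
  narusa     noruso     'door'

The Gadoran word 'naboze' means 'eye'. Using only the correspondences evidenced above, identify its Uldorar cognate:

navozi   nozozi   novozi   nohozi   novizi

novozi

todobab ~ tozovob — Gadoran a corresponds to Uldorar o after a consonant, before a labial obstruent.
nitebo ~ nisivo — Gadoran b corresponds to Uldorar v between vowels (before a back vowel).
node ~ nozi — Gadoran e corresponds to Uldorar i word-finally.
Applying these to Gadoran 'naboze':
  naboze → noboze   (a→o after a consonant, before a labial obstruent)
  noboze → novoze   (b→v between vowels (before a back vowel))
  novoze → novozi   (e→i word-finally)
So the Uldorar cognate is 'novozi'.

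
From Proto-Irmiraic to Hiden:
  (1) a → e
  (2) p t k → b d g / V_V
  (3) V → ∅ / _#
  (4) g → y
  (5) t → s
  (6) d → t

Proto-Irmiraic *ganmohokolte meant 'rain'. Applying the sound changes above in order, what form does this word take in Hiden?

yenmohoyols

Hiden: *ganmohokolte
  ganmohokolte → genmohokolte   [vowel merger]
  genmohokolte → genmohogolte   [intervocalic voicing]
  genmohogolte → genmohogolt   [apocope]
  genmohogolt → yenmohoyolt   [unconditioned shift]
  yenmohoyolt → yenmohoyols   [unconditioned shift]
  yenmohoyols (rule 6 does not apply)
  giving Hiden yenmohoyols.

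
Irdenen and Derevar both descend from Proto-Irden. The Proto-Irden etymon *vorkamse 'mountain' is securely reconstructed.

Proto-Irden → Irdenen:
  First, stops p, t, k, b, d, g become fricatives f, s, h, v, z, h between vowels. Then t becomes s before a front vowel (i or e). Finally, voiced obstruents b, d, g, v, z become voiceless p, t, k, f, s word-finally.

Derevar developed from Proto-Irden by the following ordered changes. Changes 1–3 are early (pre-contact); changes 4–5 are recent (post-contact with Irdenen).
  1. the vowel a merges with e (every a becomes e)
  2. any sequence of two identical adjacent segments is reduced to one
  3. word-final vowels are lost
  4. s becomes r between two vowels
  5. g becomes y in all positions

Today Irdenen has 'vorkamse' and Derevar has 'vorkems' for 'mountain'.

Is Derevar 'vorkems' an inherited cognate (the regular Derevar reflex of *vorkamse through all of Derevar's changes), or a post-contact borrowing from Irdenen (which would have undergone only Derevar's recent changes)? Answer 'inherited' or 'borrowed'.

If inherited, *vorkamse would pass through all of Derevar's changes:
Derevar: *vorkamse > vorkemse > vorkems  (by vowel merger, apocope)
If borrowed from Irdenen 'vorkamse' after the early changes, it would undergo only the recent ones:
  rule 4 (rhotacism): no change (vorkamse)
  rule 5 (unconditioned shift): no change (vorkamse)
  ⇒ as a loan: vorkamse
Derevar 'vorkems' matches the inherited outcome exactly, so it is an inherited cognate, not a loan.

inherited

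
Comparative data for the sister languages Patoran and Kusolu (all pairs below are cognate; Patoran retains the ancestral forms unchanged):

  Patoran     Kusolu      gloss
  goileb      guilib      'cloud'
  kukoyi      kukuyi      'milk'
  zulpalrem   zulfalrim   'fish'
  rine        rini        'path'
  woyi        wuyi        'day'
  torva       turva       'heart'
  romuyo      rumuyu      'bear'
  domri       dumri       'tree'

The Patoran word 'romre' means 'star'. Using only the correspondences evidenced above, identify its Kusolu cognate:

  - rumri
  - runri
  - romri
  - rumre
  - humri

romuyo ~ rumuyu, domri ~ dumri — Patoran o corresponds to Kusolu u after a consonant, before a nasal.
rine ~ rini — Patoran e corresponds to Kusolu i word-finally.
Applying these to Patoran 'romre':
  romre → rumre   (o→u after a consonant, before a nasal)
  rumre → rumri   (e→i word-finally)
So the Kusolu cognate is 'rumri'.

rumri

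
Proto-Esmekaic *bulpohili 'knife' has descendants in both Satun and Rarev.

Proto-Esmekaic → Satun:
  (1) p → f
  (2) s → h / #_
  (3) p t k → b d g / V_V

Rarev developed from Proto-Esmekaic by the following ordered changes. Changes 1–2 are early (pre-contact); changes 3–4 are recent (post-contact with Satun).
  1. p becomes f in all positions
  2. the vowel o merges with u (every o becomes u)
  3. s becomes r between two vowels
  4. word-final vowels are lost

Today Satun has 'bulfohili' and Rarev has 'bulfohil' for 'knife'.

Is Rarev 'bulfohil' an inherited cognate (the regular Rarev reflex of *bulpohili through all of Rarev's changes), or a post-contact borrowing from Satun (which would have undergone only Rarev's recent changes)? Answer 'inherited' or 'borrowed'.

borrowed

If inherited, *bulpohili would pass through all of Rarev's changes:
Rarev: start from *bulpohili.
  rule 1 (unconditioned shift): bulpohili → bulfohili
  rule 2 (vowel merger): bulfohili → bulfuhili
  rule 3: no change — bulfuhili
  rule 4 (apocope): bulfuhili → bulfuhil
  ⇒ Rarev bulfuhil
If borrowed from Satun 'bulfohili' after the early changes, it would undergo only the recent ones:
  rule 3 (rhotacism): no change (bulfohili)
  rule 4 (apocope): bulfohili → bulfohil
  ⇒ as a loan: bulfohil
Rarev 'bulfohil' matches the loan outcome 'bulfohil', not the inherited 'bulfuhil' — it skipped the early Rarev changes, so it was borrowed from Satun.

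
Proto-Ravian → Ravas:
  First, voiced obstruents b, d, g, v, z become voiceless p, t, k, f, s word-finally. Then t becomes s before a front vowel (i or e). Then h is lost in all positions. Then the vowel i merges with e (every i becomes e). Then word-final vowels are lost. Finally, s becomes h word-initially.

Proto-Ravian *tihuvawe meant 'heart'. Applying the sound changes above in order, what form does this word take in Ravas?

heuvaw

Ravas: *tihuvawe
  tihuvawe (rule 1 does not apply)
  tihuvawe → sihuvawe   [palatalisation]
  sihuvawe → siuvawe   [h-loss]
  siuvawe → seuvawe   [vowel merger]
  seuvawe → seuvaw   [apocope]
  seuvaw → heuvaw   [debuccalisation]
  giving Ravas heuvaw.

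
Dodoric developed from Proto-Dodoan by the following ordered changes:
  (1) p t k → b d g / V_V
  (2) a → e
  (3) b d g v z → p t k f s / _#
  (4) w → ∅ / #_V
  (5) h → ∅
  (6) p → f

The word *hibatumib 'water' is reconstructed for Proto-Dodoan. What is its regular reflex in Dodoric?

ibedumif

Dodoric: start from *hibatumib.
  rule 1 (intervocalic voicing): hibatumib → hibadumib
  rule 2 (vowel merger): hibadumib → hibedumib
  rule 3 (final devoicing): hibedumib → hibedumip
  rule 4: no change — hibedumip
  rule 5 (h-loss): hibedumip → ibedumip
  rule 6 (unconditioned shift): ibedumip → ibedumif
  ⇒ Dodoric ibedumif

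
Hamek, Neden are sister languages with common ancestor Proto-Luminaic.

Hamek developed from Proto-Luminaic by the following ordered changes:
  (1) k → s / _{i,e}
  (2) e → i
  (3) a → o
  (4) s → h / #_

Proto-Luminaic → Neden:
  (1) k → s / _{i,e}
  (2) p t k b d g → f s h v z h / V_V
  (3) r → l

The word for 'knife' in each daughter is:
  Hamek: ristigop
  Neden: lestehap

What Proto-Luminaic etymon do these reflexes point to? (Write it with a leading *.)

Position 7: Hamek has o, Neden has a. Neden preserves a here (none of its changes turn any other segment into a), so the proto-segment is *a.
Position 5: Hamek has i, Neden has e. Neden preserves e here (none of its changes turn any other segment into e), so the proto-segment is *e.
Position 6: Hamek has g, Neden has h. Hamek preserves g here (none of its changes turn any other segment into g), so the proto-segment is *g.
Continuing position by position gives *restegap; check it forward:
Hamek: start from *restegap.
  rule 1: no change — restegap
  rule 2 (vowel merger): restegap → ristigap
  rule 3 (vowel merger): ristigap → ristigop
  rule 4: no change — ristigop
  ⇒ Hamek ristigop
Neden: *restegap
  restegap (rule 1 does not apply)
  restegap → restehap   [intervocalic lenition]
  restehap → lestehap   [unconditioned shift]
  giving Neden lestehap.
No other proto-form is consistent with every reflex, so the reconstruction is *restegap.

*restegap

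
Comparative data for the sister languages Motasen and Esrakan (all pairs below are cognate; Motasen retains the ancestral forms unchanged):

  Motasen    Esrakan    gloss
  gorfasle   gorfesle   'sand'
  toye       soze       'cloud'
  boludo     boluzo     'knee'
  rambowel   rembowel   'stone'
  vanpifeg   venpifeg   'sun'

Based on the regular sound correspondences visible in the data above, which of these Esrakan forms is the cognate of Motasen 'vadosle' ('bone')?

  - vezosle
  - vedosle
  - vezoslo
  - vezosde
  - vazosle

gorfasle ~ gorfesle — Motasen a corresponds to Esrakan e after a consonant, before a consonant other than r, m, n, p, b, f, v.
boludo ~ boluzo — Motasen d corresponds to Esrakan z between vowels (before a back vowel).
Applying these to Motasen 'vadosle':
  vadosle → vedosle   (a→e after a consonant, before a consonant other than r, m, n, p, b, f, v)
  vedosle → vezosle   (d→z between vowels (before a back vowel))
So the Esrakan cognate is 'vezosle'.

vezosle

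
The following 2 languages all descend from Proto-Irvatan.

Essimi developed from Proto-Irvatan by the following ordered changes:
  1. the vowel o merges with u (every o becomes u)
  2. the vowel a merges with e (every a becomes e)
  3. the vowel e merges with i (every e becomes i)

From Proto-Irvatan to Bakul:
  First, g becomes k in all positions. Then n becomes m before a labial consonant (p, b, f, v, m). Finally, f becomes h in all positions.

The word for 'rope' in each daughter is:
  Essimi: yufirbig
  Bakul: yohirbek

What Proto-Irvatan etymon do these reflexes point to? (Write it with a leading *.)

Position 7: Essimi has i, Bakul has e. Bakul preserves e here (none of its changes turn any other segment into e), so the proto-segment is *e.
Position 3: Essimi has f, Bakul has h. Essimi preserves f here (none of its changes turn any other segment into f), so the proto-segment is *f.
Continuing position by position gives *yofirbeg; check it forward:
Essimi: *yofirbeg > yufirbeg > yufirbig  (by vowel merger, vowel merger)
Bakul: *yofirbeg
  yofirbeg → yofirbek   [unconditioned shift]
  yofirbek (rule 2 does not apply)
  yofirbek → yohirbek   [unconditioned shift]
  giving Bakul yohirbek.
*yofirbeg is the unique common source.

*yofirbeg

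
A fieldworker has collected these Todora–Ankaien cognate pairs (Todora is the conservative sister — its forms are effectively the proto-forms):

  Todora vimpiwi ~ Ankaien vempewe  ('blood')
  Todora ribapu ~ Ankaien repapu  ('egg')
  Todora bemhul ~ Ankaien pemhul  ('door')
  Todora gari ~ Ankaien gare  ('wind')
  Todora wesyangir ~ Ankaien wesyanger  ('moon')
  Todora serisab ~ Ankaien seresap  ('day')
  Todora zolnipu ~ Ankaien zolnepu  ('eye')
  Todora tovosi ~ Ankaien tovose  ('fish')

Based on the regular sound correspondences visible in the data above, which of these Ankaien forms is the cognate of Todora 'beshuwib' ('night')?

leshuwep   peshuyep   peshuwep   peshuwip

peshuwep

bemhul ~ pemhul — Todora b corresponds to Ankaien p word-initially before a front vowel.
ribapu ~ repapu — Todora i corresponds to Ankaien e after a consonant, before a labial obstruent.
serisab ~ seresap — Todora b corresponds to Ankaien p word-finally.
Applying these to Todora 'beshuwib':
  beshuwib → peshuwib   (b→p word-initially before a front vowel)
  peshuwib → peshuweb   (i→e after a consonant, before a labial obstruent)
  peshuweb → peshuwep   (b→p word-finally)
So the Ankaien cognate is 'peshuwep'.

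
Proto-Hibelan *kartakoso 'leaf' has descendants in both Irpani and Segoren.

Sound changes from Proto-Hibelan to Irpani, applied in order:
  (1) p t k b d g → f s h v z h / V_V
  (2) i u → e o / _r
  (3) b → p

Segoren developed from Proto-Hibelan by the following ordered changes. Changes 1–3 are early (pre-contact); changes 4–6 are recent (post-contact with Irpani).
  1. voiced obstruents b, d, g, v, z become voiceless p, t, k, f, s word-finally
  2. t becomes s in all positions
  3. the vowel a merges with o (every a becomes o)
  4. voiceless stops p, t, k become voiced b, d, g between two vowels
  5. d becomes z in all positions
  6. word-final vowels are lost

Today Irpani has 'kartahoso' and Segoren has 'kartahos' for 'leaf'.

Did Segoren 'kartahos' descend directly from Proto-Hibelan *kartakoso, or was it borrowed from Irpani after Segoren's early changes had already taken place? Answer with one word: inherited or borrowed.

If inherited, *kartakoso would pass through all of Segoren's changes:
Segoren: *kartakoso > karsakoso > korsokoso > korsogoso > korsogos  (by unconditioned shift, vowel merger, intervocalic voicing, apocope)
If borrowed from Irpani 'kartahoso' after the early changes, it would undergo only the recent ones:
  rule 4 (intervocalic voicing): no change (kartahoso)
  rule 5 (unconditioned shift): no change (kartahoso)
  rule 6 (apocope): kartahoso → kartahos
  ⇒ as a loan: kartahos
Segoren 'kartahos' matches the loan outcome 'kartahos', not the inherited 'korsogos' — it skipped the early Segoren changes, so it was borrowed from Irpani.

borrowed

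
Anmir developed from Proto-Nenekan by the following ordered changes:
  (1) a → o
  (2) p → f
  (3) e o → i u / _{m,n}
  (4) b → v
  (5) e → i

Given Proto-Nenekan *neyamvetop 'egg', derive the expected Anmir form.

Anmir: start from *neyamvetop.
  rule 1 (vowel merger): neyamvetop → neyomvetop
  rule 2 (unconditioned shift): neyomvetop → neyomvetof
  rule 3 (pre-nasal raising): neyomvetof → neyumvetof
  rule 4: no change — neyumvetof
  rule 5 (vowel merger): neyumvetof → niyumvitof
  ⇒ Anmir niyumvitof

niyumvitof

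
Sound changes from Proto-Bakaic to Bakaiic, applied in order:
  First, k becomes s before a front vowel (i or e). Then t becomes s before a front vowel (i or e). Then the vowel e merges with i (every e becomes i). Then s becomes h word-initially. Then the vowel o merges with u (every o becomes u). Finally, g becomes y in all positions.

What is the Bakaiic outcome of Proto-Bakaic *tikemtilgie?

Bakaiic: *tikemtilgie
  tikemtilgie → tisemtilgie   [palatalisation]
  tisemtilgie → sisemsilgie   [palatalisation]
  sisemsilgie → sisimsilgii   [vowel merger]
  sisimsilgii → hisimsilgii   [debuccalisation]
  hisimsilgii (rule 5 does not apply)
  hisimsilgii → hisimsilyii   [unconditioned shift]
  giving Bakaiic hisimsilyii.

hisimsilyii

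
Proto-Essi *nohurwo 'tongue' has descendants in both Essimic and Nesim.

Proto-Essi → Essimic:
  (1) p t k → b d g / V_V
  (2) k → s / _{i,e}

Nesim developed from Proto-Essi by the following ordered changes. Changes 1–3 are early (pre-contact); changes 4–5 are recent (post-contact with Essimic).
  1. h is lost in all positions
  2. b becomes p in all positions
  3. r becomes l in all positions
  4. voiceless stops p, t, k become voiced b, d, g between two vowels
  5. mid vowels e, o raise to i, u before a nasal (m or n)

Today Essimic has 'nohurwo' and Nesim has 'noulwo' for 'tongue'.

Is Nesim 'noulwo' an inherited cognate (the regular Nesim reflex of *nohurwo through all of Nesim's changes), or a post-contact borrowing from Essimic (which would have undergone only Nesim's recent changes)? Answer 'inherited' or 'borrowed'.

If inherited, *nohurwo would pass through all of Nesim's changes:
Nesim: *nohurwo
  nohurwo → nourwo   [h-loss]
  nourwo (rule 2 does not apply)
  nourwo → noulwo   [unconditioned shift]
  noulwo (rule 4 does not apply)
  noulwo (rule 5 does not apply)
  giving Nesim noulwo.
If borrowed from Essimic 'nohurwo' after the early changes, it would undergo only the recent ones:
  rule 4 (intervocalic voicing): no change (nohurwo)
  rule 5 (pre-nasal raising): no change (nohurwo)
  ⇒ as a loan: nohurwo
Nesim 'noulwo' matches the inherited outcome exactly, so it is an inherited cognate, not a loan.

inherited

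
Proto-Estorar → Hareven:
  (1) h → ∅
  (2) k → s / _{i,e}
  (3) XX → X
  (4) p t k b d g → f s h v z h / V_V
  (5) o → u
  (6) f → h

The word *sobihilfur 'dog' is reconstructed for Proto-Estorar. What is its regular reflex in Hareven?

suvilhur

Hareven: *sobihilfur > sobiilfur > sobilfur > sovilfur > suvilfur > suvilhur  (by h-loss, degemination, intervocalic lenition, vowel merger, unconditioned shift)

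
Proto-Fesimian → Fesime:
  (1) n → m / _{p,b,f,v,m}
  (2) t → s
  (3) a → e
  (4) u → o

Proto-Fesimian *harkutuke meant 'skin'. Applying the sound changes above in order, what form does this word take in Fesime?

herkosoke

Fesime: *harkutuke > harkusuke > herkusuke > herkosoke  (by unconditioned shift, vowel merger, vowel merger)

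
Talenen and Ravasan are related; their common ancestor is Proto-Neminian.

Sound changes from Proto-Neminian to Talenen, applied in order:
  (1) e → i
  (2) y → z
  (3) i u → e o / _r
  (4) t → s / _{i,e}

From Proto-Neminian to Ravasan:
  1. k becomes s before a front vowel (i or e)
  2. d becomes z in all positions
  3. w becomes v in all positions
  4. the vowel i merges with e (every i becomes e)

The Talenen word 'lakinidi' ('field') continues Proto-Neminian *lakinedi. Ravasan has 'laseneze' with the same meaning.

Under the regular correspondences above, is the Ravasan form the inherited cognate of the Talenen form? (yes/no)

yes

Derive the expected Ravasan reflex of *lakinedi:
Ravasan: *lakinedi
  lakinedi → lasinedi   [palatalisation]
  lasinedi → lasinezi   [unconditioned shift]
  lasinezi (rule 3 does not apply)
  lasinezi → laseneze   [vowel merger]
  giving Ravasan laseneze.
Ravasan 'laseneze' matches the regular reflex exactly, so the pair is cognate.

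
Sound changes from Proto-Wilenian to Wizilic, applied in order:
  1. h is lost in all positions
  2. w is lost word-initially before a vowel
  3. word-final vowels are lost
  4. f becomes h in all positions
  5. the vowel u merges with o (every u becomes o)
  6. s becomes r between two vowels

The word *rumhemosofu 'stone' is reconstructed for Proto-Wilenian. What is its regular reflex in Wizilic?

Wizilic: *rumhemosofu > rumemosofu > rumemosof > rumemosoh > romemosoh > romemoroh  (by h-loss, apocope, unconditioned shift, vowel merger, rhotacism)

romemoroh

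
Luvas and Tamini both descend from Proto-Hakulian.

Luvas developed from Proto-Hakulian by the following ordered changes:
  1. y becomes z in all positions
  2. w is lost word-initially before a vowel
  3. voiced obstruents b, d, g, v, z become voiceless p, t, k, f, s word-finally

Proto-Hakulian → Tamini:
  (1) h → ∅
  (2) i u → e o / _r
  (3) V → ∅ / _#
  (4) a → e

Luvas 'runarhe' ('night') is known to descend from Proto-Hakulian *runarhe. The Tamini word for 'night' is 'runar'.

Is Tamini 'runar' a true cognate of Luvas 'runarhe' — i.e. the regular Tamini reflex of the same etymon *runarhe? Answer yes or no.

Derive the expected Tamini reflex of *runarhe:
Tamini: *runarhe > runare > runar > runer  (by h-loss, apocope, vowel merger)
The regular Tamini reflex would be 'runer', but the attested form is 'runar'. The correspondence is irregular, so they are not cognates (the Tamini form has a different source).

no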